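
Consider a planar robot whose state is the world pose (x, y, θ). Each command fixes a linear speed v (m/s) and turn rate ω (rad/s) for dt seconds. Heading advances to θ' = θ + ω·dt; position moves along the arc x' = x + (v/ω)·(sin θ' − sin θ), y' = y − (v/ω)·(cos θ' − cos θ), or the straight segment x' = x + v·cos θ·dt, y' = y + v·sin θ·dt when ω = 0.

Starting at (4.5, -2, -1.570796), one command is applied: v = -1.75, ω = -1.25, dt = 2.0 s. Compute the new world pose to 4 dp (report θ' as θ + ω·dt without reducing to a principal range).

θ' = -1.5708 + -1.25·2.0 = -4.0708
R = v/ω = -1.75/-1.25 = 1.4000
x' = 4.5 + 1.4000·(sin -4.0708 − sin -1.5708) = 7.0216
y' = -2 − 1.4000·(cos -4.0708 − cos -1.5708) = -1.1621

(7.0216, -1.1621, -4.0708)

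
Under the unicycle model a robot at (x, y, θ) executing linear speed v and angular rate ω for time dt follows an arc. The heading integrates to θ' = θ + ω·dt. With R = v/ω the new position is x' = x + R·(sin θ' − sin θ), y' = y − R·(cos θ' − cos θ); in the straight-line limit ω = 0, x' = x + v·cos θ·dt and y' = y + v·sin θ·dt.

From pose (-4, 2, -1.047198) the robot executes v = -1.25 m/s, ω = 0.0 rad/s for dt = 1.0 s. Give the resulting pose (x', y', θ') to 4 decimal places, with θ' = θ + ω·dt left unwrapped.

(-4.6250, 3.0825, -1.0472)

θ' = -1.0472 + 0.0·1.0 = -1.0472
ω = 0 → straight: x' = -4 + -1.25·cos(-1.0472)·1.0 = -4.6250
y' = 2 + -1.25·sin(-1.0472)·1.0 = 3.0825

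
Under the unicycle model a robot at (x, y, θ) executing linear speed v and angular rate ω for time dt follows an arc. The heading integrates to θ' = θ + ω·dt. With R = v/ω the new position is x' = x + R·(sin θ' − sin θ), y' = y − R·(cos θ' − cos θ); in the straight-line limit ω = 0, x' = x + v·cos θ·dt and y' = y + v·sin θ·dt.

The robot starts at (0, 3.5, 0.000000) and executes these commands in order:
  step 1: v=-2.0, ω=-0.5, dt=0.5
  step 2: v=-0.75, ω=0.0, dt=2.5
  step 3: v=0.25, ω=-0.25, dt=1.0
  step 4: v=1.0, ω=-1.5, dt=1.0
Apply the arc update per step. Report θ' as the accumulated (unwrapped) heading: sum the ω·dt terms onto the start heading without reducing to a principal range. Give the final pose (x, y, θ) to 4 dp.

(-2.2877, 3.1344, -2.0000)

step 1: θ'=-0.2500 (R=4.0000) → pose (-0.9896, 3.6244, -0.2500)
step 2: θ'=-0.2500 (straight) → pose (-2.8063, 4.0882, -0.2500)
step 3: θ'=-0.5000 (R=-1.0000) → pose (-2.5743, 3.9969, -0.5000)
step 4: θ'=-2.0000 (R=-0.6667) → pose (-2.2877, 3.1344, -2.0000)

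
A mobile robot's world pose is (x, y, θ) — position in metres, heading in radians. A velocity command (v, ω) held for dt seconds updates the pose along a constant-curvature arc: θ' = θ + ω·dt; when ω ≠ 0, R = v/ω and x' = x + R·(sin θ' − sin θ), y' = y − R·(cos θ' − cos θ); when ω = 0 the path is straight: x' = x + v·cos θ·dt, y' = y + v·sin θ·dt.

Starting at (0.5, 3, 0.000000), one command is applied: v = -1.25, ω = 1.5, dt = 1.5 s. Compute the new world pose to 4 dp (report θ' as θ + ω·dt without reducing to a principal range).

θ' = 0.0000 + 1.5·1.5 = 2.2500
R = v/ω = -1.25/1.5 = -0.8333
x' = 0.5 + -0.8333·(sin 2.2500 − sin 0.0000) = -0.1484
y' = 3 − -0.8333·(cos 2.2500 − cos 0.0000) = 1.6432

(-0.1484, 1.6432, 2.2500)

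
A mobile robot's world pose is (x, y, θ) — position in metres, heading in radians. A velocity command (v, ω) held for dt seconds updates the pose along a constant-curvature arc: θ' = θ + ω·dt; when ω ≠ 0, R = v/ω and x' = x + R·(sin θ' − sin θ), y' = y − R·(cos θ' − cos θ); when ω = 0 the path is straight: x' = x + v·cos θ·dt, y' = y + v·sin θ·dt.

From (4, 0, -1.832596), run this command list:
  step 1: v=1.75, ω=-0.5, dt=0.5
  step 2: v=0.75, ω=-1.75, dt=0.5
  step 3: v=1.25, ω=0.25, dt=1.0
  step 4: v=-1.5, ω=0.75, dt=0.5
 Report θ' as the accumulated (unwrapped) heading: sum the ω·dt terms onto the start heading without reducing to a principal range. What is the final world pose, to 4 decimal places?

step 1: θ'=-2.0826 (R=-3.5000) → pose (3.6708, -0.8082, -2.0826)
step 2: θ'=-2.9576 (R=-0.4286) → pose (3.3755, -1.0197, -2.9576)
step 3: θ'=-2.7076 (R=5.0000) → pose (2.1878, -1.3988, -2.7076)
step 4: θ'=-2.3326 (R=-2.0000) → pose (2.7940, -0.9647, -2.3326)

(2.7940, -0.9647, -2.3326)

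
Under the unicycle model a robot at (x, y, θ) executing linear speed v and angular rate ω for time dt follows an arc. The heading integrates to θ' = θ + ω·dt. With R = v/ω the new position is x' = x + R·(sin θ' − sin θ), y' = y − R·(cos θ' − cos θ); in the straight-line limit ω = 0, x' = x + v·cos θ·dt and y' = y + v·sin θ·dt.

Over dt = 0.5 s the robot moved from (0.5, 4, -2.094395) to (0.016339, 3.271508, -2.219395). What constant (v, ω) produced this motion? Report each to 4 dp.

v = 1.7500, ω = -0.2500

Δθ = -2.219395 − -2.094395 = -0.125000
ω = Δθ/dt = -0.125000/0.5 = -0.2500
R = −Δy/(cos θ' − cos θ) = -7.0000
v = R·ω = -7.0000·-0.2500 = 1.7500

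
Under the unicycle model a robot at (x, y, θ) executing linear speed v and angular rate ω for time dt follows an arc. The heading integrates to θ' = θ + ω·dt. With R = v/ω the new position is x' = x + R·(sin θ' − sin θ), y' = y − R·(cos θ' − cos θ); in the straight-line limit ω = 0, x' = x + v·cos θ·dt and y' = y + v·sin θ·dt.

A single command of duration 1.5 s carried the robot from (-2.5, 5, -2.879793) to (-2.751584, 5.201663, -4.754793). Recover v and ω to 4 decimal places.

v = 0.2500, ω = -1.2500

Δθ = -4.754793 − -2.879793 = -1.875000
ω = Δθ/dt = -1.875000/1.5 = -1.2500
R = Δx/(sin θ' − sin θ) = -0.2000
v = R·ω = -0.2000·-1.2500 = 0.2500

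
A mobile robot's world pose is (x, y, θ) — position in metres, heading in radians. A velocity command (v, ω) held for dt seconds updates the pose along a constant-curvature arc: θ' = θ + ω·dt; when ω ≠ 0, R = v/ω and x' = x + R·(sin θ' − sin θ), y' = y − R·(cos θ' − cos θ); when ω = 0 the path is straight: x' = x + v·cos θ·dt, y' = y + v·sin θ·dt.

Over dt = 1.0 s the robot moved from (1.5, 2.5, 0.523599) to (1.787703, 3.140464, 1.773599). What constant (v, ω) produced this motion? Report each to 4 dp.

v = 0.7500, ω = 1.2500

Δθ = 1.773599 − 0.523599 = 1.250000
ω = Δθ/dt = 1.250000/1.0 = 1.2500
R = −Δy/(cos θ' − cos θ) = 0.6000
v = R·ω = 0.6000·1.2500 = 0.7500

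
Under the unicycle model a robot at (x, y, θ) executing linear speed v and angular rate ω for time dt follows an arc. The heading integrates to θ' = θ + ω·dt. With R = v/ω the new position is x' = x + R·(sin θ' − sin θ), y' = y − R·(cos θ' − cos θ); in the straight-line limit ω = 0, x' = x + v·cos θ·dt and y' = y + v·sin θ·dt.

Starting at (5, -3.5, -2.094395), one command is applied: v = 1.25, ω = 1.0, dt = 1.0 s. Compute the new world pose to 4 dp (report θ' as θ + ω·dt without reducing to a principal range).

(4.9717, -4.6982, -1.0944)

θ' = -2.0944 + 1.0·1.0 = -1.0944
R = v/ω = 1.25/1.0 = 1.2500
x' = 5 + 1.2500·(sin -1.0944 − sin -2.0944) = 4.9717
y' = -3.5 − 1.2500·(cos -1.0944 − cos -2.0944) = -4.6982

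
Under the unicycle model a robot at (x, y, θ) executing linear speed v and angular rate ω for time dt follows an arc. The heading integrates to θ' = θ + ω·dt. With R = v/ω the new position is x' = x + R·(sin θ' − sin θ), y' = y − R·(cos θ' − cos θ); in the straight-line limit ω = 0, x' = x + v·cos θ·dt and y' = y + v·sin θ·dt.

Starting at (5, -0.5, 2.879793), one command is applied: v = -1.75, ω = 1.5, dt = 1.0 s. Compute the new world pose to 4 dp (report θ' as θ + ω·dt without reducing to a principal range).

θ' = 2.8798 + 1.5·1.0 = 4.3798
R = v/ω = -1.75/1.5 = -1.1667
x' = 5 + -1.1667·(sin 4.3798 − sin 2.8798) = 6.4047
y' = -0.5 − -1.1667·(cos 4.3798 − cos 2.8798) = 0.2460

(6.4047, 0.2460, 4.3798)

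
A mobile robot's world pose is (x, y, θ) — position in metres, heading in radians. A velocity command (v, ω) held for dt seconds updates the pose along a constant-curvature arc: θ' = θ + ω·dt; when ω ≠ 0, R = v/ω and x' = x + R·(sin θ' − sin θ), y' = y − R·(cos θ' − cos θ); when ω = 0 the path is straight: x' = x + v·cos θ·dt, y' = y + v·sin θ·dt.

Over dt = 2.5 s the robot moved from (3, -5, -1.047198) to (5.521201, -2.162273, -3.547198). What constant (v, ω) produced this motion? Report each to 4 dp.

v = -2.0000, ω = -1.0000

Δθ = -3.547198 − -1.047198 = -2.500000
ω = Δθ/dt = -2.500000/2.5 = -1.0000
R = −Δy/(cos θ' − cos θ) = 2.0000
v = R·ω = 2.0000·-1.0000 = -2.0000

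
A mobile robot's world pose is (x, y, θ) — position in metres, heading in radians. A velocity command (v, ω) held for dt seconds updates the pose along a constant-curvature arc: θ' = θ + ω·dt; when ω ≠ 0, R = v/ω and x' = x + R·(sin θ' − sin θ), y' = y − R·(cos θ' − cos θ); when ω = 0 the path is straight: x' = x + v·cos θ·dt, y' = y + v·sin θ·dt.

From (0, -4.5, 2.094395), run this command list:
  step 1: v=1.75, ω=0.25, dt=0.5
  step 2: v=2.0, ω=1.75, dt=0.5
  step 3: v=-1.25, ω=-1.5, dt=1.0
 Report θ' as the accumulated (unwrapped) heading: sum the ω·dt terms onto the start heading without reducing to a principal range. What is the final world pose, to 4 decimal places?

step 1: θ'=2.2194 (R=7.0000) → pose (-0.4837, -3.7715, 2.2194)
step 2: θ'=3.0944 (R=1.1429) → pose (-1.3405, -3.3203, 3.0944)
step 3: θ'=1.5944 (R=0.8333) → pose (-0.5467, -4.1330, 1.5944)

(-0.5467, -4.1330, 1.5944)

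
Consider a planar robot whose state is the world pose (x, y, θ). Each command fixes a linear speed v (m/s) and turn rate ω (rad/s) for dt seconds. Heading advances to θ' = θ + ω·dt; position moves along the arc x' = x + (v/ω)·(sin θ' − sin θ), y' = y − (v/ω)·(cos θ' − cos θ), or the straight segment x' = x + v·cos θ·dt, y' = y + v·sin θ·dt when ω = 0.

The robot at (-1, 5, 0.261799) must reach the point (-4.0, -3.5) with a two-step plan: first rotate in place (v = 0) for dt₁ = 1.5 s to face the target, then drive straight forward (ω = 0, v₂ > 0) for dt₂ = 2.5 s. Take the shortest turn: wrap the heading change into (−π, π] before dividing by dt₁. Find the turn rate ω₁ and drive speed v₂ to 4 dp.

heading to target = atan2(-3.5−5, -4−-1) = -1.9101
Δθ = wrap(-1.9101 − 0.2618) = -2.1719; ω₁ = Δθ/dt₁ = -1.4479
distance = √((-4−-1)² + (-3.5−5)²) = 9.0139; v₂ = distance/dt₂ = 3.6056

ω₁ = -1.4479, v₂ = 3.6056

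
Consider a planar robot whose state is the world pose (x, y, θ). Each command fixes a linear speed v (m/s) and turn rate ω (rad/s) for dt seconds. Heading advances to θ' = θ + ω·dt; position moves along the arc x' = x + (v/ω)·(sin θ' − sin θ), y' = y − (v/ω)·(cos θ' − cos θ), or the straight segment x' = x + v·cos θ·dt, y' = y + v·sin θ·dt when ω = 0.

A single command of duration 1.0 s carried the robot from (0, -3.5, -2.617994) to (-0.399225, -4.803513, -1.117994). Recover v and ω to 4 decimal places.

v = 1.5000, ω = 1.5000

Δθ = -1.117994 − -2.617994 = 1.500000
ω = Δθ/dt = 1.500000/1.0 = 1.5000
R = −Δy/(cos θ' − cos θ) = 1.0000
v = R·ω = 1.0000·1.5000 = 1.5000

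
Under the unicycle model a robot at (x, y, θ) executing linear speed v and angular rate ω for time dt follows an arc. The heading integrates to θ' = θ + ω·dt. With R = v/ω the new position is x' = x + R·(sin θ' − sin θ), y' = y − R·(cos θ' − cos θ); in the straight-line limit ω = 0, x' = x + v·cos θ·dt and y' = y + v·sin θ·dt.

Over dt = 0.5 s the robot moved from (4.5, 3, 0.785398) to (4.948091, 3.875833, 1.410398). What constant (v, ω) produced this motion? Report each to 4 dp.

Δθ = 1.410398 − 0.785398 = 0.625000
ω = Δθ/dt = 0.625000/0.5 = 1.2500
R = −Δy/(cos θ' − cos θ) = 1.6000
v = R·ω = 1.6000·1.2500 = 2.0000

v = 2.0000, ω = 1.2500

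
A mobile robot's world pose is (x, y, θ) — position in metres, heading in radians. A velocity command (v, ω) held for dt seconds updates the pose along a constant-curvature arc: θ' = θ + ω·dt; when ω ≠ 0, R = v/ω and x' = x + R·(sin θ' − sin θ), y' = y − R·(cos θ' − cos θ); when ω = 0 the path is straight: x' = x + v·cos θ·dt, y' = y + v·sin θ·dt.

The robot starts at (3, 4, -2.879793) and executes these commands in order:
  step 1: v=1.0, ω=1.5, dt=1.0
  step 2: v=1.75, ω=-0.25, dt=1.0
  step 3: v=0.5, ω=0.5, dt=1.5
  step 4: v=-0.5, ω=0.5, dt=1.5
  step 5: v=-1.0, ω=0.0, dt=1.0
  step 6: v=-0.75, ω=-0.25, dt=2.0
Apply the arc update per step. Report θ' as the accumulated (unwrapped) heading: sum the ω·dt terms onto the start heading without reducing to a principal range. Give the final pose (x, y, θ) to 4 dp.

step 1: θ'=-1.3798 (R=0.6667) → pose (2.5180, 3.2295, -1.3798)
step 2: θ'=-1.6298 (R=-7.0000) → pose (2.6331, 1.4878, -1.6298)
step 3: θ'=-0.8798 (R=1.0000) → pose (2.8608, 0.7916, -0.8798)
step 4: θ'=-0.1298 (R=-1.0000) → pose (2.2196, 1.1458, -0.1298)
step 5: θ'=-0.1298 (straight) → pose (1.2280, 1.2753, -0.1298)
step 6: θ'=-0.6298 (R=3.0000) → pose (-0.1506, 1.8256, -0.6298)

(-0.1506, 1.8256, -0.6298)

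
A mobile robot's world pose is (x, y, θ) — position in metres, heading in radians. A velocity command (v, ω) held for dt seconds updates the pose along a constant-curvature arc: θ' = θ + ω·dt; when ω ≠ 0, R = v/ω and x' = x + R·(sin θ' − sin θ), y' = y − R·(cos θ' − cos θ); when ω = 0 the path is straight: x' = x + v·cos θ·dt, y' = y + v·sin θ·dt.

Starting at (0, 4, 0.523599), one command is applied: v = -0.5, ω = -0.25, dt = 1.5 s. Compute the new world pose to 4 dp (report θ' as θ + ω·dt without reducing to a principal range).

θ' = 0.5236 + -0.25·1.5 = 0.1486
R = v/ω = -0.5/-0.25 = 2.0000
x' = 0 + 2.0000·(sin 0.1486 − sin 0.5236) = -0.7039
y' = 4 − 2.0000·(cos 0.1486 − cos 0.5236) = 3.7541

(-0.7039, 3.7541, 0.1486)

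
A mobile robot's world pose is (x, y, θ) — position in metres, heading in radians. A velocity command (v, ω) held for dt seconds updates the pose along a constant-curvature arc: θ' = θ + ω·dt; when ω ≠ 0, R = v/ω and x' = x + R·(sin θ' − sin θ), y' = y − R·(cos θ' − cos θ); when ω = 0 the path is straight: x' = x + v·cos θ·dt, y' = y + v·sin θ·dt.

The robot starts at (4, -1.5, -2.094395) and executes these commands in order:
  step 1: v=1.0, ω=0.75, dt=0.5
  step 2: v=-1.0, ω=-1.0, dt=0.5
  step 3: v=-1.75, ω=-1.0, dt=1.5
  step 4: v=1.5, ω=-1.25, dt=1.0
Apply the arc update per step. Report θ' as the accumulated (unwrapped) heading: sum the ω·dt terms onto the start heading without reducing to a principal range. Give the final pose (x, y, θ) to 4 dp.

step 1: θ'=-1.7194 (R=1.3333) → pose (3.8361, -1.9693, -1.7194)
step 2: θ'=-2.2194 (R=1.0000) → pose (4.0281, -1.5132, -2.2194)
step 3: θ'=-3.7194 (R=1.7500) → pose (6.3786, -1.1045, -3.7194)
step 4: θ'=-4.9694 (R=-1.2000) → pose (5.8734, 0.2058, -4.9694)

(5.8734, 0.2058, -4.9694)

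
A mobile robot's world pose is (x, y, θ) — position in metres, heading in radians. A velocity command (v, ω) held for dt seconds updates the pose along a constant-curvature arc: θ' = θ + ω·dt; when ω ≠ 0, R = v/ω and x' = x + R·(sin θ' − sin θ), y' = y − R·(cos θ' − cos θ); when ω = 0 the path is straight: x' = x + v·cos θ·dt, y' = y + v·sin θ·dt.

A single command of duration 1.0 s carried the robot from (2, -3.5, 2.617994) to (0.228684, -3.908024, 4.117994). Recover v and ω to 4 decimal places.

Δθ = 4.117994 − 2.617994 = 1.500000
ω = Δθ/dt = 1.500000/1.0 = 1.5000
R = Δx/(sin θ' − sin θ) = 1.3333
v = R·ω = 1.3333·1.5000 = 2.0000

v = 2.0000, ω = 1.5000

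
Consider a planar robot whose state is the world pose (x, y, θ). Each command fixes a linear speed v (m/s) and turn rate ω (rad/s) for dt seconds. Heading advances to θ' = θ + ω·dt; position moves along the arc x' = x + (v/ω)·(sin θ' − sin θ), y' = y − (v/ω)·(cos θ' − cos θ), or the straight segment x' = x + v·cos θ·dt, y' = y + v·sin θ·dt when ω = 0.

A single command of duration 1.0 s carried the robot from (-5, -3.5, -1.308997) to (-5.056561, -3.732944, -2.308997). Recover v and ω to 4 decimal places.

v = 0.2500, ω = -1.0000

Δθ = -2.308997 − -1.308997 = -1.000000
ω = Δθ/dt = -1.000000/1.0 = -1.0000
R = −Δy/(cos θ' − cos θ) = -0.2500
v = R·ω = -0.2500·-1.0000 = 0.2500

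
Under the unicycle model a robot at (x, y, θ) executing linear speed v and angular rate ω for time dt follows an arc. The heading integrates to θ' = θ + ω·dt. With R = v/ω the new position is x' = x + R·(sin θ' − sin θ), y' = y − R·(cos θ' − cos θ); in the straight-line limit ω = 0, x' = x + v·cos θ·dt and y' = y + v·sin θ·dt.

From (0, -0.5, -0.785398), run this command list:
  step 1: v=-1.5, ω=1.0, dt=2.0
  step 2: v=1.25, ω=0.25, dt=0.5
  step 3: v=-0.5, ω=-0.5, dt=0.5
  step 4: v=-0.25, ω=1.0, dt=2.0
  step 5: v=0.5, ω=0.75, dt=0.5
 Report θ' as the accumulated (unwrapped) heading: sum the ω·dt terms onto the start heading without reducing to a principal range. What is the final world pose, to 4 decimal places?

step 1: θ'=1.2146 (R=-1.5000) → pose (-2.4665, -1.0376, 1.2146)
step 2: θ'=1.3396 (R=5.0000) → pose (-2.2857, -0.4397, 1.3396)
step 3: θ'=1.0896 (R=1.0000) → pose (-2.3726, -0.6734, 1.0896)
step 4: θ'=3.0896 (R=-0.2500) → pose (-2.1640, -1.0388, 3.0896)
step 5: θ'=3.4646 (R=0.6667) → pose (-2.4103, -1.0724, 3.4646)

(-2.4103, -1.0724, 3.4646)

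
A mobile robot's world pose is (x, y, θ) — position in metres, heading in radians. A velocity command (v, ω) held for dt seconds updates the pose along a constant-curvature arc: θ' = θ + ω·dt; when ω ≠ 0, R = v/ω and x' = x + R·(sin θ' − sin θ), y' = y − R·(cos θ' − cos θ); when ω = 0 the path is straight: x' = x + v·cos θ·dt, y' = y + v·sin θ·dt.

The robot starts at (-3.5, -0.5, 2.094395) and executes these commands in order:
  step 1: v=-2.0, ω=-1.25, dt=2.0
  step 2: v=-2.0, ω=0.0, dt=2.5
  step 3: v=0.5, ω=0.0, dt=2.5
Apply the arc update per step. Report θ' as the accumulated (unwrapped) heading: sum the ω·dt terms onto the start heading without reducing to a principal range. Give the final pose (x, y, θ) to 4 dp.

(-8.9627, -1.2905, -0.4056)

step 1: θ'=-0.4056 (R=1.6000) → pose (-5.5170, -2.7702, -0.4056)
step 2: θ'=-0.4056 (straight) → pose (-10.1113, -0.7973, -0.4056)
step 3: θ'=-0.4056 (straight) → pose (-8.9627, -1.2905, -0.4056)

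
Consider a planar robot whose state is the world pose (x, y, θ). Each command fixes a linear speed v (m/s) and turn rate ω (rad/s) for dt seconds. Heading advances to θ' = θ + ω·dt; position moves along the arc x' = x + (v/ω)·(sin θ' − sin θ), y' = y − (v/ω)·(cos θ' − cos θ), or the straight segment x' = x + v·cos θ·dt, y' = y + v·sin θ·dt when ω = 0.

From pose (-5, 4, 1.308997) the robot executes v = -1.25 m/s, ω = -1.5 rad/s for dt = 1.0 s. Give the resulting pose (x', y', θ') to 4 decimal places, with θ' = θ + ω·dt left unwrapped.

θ' = 1.3090 + -1.5·1.0 = -0.1910
R = v/ω = -1.25/-1.5 = 0.8333
x' = -5 + 0.8333·(sin -0.1910 − sin 1.3090) = -5.9631
y' = 4 − 0.8333·(cos -0.1910 − cos 1.3090) = 3.3975

(-5.9631, 3.3975, -0.1910)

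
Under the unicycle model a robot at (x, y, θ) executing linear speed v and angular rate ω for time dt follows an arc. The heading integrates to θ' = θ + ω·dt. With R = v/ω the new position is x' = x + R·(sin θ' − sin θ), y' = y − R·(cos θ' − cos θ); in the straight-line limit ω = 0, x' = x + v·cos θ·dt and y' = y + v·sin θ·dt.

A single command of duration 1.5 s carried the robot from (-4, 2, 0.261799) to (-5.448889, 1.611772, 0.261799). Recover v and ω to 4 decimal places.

Δθ = 0.261799 − 0.261799 = 0.000000
ω = Δθ/dt = 0.000000/1.5 = 0.0000
ω = 0 → v = (Δx·cos θ + Δy·sin θ)/dt = -1.0000

v = -1.0000, ω = 0.0000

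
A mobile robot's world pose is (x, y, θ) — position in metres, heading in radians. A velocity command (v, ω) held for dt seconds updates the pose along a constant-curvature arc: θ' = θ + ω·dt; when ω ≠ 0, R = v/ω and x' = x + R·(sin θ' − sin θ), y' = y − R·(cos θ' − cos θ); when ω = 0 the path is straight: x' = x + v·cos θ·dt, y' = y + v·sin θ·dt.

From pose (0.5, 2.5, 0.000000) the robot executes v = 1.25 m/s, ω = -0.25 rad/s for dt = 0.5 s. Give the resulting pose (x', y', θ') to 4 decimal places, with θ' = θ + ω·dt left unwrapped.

θ' = 0.0000 + -0.25·0.5 = -0.1250
R = v/ω = 1.25/-0.25 = -5.0000
x' = 0.5 + -5.0000·(sin -0.1250 − sin 0.0000) = 1.1234
y' = 2.5 − -5.0000·(cos -0.1250 − cos 0.0000) = 2.4610

(1.1234, 2.4610, -0.1250)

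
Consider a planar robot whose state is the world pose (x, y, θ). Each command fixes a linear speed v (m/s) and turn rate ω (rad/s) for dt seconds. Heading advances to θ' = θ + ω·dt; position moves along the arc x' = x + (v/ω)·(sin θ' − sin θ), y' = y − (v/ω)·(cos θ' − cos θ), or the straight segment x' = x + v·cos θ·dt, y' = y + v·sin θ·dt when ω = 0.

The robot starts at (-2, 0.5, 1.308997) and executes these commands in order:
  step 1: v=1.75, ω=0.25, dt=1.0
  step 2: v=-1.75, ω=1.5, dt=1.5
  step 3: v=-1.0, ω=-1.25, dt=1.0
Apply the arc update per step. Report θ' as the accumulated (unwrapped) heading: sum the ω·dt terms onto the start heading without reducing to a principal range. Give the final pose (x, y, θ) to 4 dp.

(1.0620, 1.3387, 2.5590)

step 1: θ'=1.5590 (R=7.0000) → pose (-1.7620, 2.2291, 1.5590)
step 2: θ'=3.8090 (R=-1.1667) → pose (0.1267, 1.2990, 3.8090)
step 3: θ'=2.5590 (R=0.8000) → pose (1.0620, 1.3387, 2.5590)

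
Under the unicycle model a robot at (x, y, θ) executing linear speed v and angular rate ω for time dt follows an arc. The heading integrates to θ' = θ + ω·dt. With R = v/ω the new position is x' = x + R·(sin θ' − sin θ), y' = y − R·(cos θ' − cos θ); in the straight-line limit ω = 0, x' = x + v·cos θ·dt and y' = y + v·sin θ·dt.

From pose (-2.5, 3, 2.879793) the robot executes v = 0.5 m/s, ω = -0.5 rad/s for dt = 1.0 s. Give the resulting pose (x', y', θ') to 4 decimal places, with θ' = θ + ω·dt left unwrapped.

(-2.9314, 3.2423, 2.3798)

θ' = 2.8798 + -0.5·1.0 = 2.3798
R = v/ω = 0.5/-0.5 = -1.0000
x' = -2.5 + -1.0000·(sin 2.3798 − sin 2.8798) = -2.9314
y' = 3 − -1.0000·(cos 2.3798 − cos 2.8798) = 3.2423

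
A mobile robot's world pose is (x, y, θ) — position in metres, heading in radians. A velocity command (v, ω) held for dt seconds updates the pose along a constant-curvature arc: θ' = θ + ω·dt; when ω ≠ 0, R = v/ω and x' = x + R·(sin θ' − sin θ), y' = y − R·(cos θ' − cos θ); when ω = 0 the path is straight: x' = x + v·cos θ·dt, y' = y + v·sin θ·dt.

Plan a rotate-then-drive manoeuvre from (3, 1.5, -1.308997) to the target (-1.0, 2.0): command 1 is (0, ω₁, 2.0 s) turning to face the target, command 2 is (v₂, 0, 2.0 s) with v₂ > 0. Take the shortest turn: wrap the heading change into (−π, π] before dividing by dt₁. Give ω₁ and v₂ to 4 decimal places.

ω₁ = -0.9785, v₂ = 2.0156

heading to target = atan2(2−1.5, -1−3) = 3.0172
Δθ = wrap(3.0172 − -1.3090) = -1.9570; ω₁ = Δθ/dt₁ = -0.9785
distance = √((-1−3)² + (2−1.5)²) = 4.0311; v₂ = distance/dt₂ = 2.0156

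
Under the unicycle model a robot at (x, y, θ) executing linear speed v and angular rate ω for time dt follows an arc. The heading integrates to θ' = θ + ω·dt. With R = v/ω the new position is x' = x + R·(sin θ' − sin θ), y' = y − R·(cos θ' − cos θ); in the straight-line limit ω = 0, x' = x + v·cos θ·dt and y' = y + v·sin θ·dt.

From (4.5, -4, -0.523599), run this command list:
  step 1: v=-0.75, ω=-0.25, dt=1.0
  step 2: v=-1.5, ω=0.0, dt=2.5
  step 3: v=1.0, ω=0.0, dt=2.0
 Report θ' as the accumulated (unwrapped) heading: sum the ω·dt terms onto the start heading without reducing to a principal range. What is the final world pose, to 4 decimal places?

(2.6519, -2.3254, -0.7736)

step 1: θ'=-0.7736 (R=3.0000) → pose (3.9039, -3.5481, -0.7736)
step 2: θ'=-0.7736 (straight) → pose (1.2211, -0.9279, -0.7736)
step 3: θ'=-0.7736 (straight) → pose (2.6519, -2.3254, -0.7736)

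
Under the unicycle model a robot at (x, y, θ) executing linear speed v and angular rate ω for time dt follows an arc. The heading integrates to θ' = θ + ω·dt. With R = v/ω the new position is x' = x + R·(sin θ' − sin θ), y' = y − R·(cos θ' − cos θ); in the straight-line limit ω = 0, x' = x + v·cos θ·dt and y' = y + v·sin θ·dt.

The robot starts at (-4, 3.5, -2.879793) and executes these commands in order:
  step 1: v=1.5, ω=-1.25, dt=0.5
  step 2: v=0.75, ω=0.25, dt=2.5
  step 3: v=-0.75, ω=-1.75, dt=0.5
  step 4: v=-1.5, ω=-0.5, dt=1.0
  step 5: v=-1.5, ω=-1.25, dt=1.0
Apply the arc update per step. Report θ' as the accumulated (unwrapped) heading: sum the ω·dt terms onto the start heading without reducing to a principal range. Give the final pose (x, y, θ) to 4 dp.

(-5.4907, 1.0547, -5.5048)

step 1: θ'=-3.5048 (R=-1.2000) → pose (-4.7369, 3.5374, -3.5048)
step 2: θ'=-2.8798 (R=3.0000) → pose (-6.5792, 3.6309, -2.8798)
step 3: θ'=-3.7548 (R=0.4286) → pose (-6.2216, 3.5674, -3.7548)
step 4: θ'=-4.2548 (R=3.0000) → pose (-5.2567, 2.4393, -4.2548)
step 5: θ'=-5.5048 (R=1.2000) → pose (-5.4907, 1.0547, -5.5048)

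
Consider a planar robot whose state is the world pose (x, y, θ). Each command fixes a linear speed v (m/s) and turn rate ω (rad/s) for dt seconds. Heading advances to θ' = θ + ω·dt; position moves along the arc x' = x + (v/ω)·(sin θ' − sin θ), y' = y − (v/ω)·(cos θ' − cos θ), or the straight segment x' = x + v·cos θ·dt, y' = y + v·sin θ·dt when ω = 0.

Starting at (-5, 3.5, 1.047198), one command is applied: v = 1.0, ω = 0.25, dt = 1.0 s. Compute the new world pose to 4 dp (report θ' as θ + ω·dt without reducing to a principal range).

θ' = 1.0472 + 0.25·1.0 = 1.2972
R = v/ω = 1.0/0.25 = 4.0000
x' = -5 + 4.0000·(sin 1.2972 − sin 1.0472) = -4.6129
y' = 3.5 − 4.0000·(cos 1.2972 − cos 1.0472) = 4.4192

(-4.6129, 4.4192, 1.2972)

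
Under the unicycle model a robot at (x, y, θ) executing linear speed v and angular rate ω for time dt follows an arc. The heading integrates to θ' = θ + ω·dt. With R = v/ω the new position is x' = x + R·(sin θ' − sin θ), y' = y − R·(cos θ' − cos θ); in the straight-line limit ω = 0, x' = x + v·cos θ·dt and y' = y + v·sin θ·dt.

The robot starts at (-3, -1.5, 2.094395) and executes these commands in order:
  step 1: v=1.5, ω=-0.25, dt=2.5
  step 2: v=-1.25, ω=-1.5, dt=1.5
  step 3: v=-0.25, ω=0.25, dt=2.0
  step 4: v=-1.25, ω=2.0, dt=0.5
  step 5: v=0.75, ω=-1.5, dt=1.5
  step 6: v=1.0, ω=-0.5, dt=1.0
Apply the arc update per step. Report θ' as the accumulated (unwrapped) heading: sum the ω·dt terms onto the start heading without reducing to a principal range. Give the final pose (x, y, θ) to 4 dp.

step 1: θ'=1.4694 (R=-6.0000) → pose (-3.7730, 2.1074, 1.4694)
step 2: θ'=-0.7806 (R=0.8333) → pose (-5.1885, 1.5996, -0.7806)
step 3: θ'=-0.2806 (R=-1.0000) → pose (-5.6153, 1.8500, -0.2806)
step 4: θ'=0.7194 (R=-0.6250) → pose (-6.2002, 1.7196, 0.7194)
step 5: θ'=-1.5306 (R=-0.5000) → pose (-5.3711, 1.3636, -1.5306)
step 6: θ'=-2.0306 (R=-2.0000) → pose (-5.5772, 0.3957, -2.0306)

(-5.5772, 0.3957, -2.0306)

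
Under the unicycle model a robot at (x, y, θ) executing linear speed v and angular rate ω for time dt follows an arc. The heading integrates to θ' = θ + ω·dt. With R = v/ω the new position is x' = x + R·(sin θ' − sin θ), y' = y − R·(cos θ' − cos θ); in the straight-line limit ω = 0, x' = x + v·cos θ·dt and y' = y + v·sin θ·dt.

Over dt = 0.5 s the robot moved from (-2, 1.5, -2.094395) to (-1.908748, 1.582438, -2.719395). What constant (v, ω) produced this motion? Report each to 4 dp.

v = -0.2500, ω = -1.2500

Δθ = -2.719395 − -2.094395 = -0.625000
ω = Δθ/dt = -0.625000/0.5 = -1.2500
R = Δx/(sin θ' − sin θ) = 0.2000
v = R·ω = 0.2000·-1.2500 = -0.2500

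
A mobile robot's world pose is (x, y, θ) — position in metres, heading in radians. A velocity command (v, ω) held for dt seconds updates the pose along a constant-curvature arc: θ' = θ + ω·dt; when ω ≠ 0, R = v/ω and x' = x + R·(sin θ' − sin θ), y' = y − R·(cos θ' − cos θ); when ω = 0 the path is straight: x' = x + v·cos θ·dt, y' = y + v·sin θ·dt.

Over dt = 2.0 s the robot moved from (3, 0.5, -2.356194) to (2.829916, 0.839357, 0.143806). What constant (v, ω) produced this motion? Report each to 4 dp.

v = -0.2500, ω = 1.2500

Δθ = 0.143806 − -2.356194 = 2.500000
ω = Δθ/dt = 2.500000/2.0 = 1.2500
R = −Δy/(cos θ' − cos θ) = -0.2000
v = R·ω = -0.2000·1.2500 = -0.2500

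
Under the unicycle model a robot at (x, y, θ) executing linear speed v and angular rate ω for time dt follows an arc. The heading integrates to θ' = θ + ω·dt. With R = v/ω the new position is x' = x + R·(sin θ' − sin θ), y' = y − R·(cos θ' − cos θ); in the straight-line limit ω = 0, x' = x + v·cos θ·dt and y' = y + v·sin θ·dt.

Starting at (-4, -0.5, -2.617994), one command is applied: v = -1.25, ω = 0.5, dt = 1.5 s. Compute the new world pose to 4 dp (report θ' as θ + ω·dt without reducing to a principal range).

θ' = -2.6180 + 0.5·1.5 = -1.8680
R = v/ω = -1.25/0.5 = -2.5000
x' = -4 + -2.5000·(sin -1.8680 − sin -2.6180) = -2.8596
y' = -0.5 − -2.5000·(cos -1.8680 − cos -2.6180) = 0.9330

(-2.8596, 0.9330, -1.8680)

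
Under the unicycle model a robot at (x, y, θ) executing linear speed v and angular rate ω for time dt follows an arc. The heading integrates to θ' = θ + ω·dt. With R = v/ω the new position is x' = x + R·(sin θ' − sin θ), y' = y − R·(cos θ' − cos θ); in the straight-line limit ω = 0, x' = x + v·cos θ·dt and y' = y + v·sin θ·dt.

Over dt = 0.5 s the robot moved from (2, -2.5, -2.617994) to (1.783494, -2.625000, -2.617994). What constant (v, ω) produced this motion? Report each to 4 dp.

Δθ = -2.617994 − -2.617994 = 0.000000
ω = Δθ/dt = 0.000000/0.5 = 0.0000
ω = 0 → v = (Δx·cos θ + Δy·sin θ)/dt = 0.5000

v = 0.5000, ω = 0.0000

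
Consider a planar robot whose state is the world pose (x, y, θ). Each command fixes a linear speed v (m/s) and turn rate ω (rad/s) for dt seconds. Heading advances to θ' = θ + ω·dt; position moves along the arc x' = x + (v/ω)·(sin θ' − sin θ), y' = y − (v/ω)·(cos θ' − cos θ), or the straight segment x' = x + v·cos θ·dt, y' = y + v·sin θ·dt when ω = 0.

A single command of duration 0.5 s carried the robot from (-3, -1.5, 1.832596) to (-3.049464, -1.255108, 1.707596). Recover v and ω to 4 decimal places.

Δθ = 1.707596 − 1.832596 = -0.125000
ω = Δθ/dt = -0.125000/0.5 = -0.2500
R = −Δy/(cos θ' − cos θ) = -2.0000
v = R·ω = -2.0000·-0.2500 = 0.5000

v = 0.5000, ω = -0.2500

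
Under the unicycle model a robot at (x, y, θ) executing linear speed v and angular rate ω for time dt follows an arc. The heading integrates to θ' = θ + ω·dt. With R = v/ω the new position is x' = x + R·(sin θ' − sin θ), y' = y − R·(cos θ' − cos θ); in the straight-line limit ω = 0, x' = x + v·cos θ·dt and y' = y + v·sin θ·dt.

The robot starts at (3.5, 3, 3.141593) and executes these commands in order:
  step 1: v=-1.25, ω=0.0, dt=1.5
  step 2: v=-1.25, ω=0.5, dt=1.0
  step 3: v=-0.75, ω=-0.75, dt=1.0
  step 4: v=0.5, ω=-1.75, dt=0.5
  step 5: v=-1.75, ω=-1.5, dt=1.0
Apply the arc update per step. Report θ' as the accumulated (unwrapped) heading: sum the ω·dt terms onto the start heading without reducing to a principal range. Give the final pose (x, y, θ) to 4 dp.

step 1: θ'=3.1416 (straight) → pose (5.3750, 3.0000, 3.1416)
step 2: θ'=3.6416 (R=-2.5000) → pose (6.5736, 3.3060, 3.6416)
step 3: θ'=2.8916 (R=1.0000) → pose (7.3004, 3.3974, 2.8916)
step 4: θ'=2.0166 (R=-0.2857) → pose (7.1133, 3.5510, 2.0166)
step 5: θ'=0.5166 (R=1.1667) → pose (6.6369, 2.0335, 0.5166)

(6.6369, 2.0335, 0.5166)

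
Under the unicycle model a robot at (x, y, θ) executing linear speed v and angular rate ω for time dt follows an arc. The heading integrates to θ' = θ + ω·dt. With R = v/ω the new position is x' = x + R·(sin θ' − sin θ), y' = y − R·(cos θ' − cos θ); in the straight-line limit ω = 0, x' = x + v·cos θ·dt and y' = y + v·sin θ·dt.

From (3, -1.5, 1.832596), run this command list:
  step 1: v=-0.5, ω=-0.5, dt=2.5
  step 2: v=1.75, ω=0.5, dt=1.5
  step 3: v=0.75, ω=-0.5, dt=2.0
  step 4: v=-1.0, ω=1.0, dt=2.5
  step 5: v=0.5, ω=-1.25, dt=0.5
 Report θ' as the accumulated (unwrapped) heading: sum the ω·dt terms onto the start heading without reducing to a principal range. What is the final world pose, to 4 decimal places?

step 1: θ'=0.5826 (R=1.0000) → pose (2.5843, -2.5939, 0.5826)
step 2: θ'=1.3326 (R=3.5000) → pose (4.0598, -0.4971, 1.3326)
step 3: θ'=0.3326 (R=-1.5000) → pose (5.0277, 0.5668, 0.3326)
step 4: θ'=2.8326 (R=-1.0000) → pose (5.0501, -1.3310, 2.8326)
step 5: θ'=2.2076 (R=-0.4000) → pose (4.8501, -1.1878, 2.2076)

(4.8501, -1.1878, 2.2076)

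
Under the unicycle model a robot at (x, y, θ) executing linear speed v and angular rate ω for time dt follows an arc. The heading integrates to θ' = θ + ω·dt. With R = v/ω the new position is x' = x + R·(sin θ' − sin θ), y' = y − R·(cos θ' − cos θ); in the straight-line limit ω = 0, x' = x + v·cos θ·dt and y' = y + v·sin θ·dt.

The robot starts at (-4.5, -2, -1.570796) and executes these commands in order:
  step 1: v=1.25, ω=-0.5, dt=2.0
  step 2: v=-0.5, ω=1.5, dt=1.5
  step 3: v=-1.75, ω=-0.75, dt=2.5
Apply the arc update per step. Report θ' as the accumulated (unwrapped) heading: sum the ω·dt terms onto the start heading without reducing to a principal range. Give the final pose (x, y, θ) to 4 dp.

(-6.8807, 0.0727, -2.1958)

step 1: θ'=-2.5708 (R=-2.5000) → pose (-5.6492, -4.1037, -2.5708)
step 2: θ'=-0.3208 (R=-0.3333) → pose (-5.7242, -3.5069, -0.3208)
step 3: θ'=-2.1958 (R=2.3333) → pose (-6.8807, 0.0727, -2.1958)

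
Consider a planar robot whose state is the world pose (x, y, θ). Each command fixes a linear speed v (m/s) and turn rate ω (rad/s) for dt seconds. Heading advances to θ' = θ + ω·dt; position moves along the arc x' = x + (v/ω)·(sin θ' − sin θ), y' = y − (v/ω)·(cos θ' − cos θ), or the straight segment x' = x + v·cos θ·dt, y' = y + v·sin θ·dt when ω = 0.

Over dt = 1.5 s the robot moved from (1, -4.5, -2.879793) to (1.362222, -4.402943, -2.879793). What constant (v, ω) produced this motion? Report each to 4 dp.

v = -0.2500, ω = 0.0000

Δθ = -2.879793 − -2.879793 = 0.000000
ω = Δθ/dt = 0.000000/1.5 = 0.0000
ω = 0 → v = (Δx·cos θ + Δy·sin θ)/dt = -0.2500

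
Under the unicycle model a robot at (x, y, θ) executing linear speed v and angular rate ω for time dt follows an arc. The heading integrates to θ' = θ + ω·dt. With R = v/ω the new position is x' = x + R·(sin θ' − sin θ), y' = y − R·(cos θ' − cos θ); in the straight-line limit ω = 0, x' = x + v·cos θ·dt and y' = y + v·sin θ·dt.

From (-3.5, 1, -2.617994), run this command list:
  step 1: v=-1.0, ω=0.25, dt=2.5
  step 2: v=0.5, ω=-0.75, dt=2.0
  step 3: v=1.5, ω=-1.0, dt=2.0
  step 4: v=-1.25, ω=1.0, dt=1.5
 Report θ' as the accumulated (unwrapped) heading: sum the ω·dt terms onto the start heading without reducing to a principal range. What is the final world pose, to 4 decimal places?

(-3.2904, 3.2329, -3.9930)

step 1: θ'=-1.9930 (R=-4.0000) → pose (-1.8512, 2.8250, -1.9930)
step 2: θ'=-3.4930 (R=-0.6667) → pose (-2.6888, 2.4723, -3.4930)
step 3: θ'=-5.4930 (R=-1.5000) → pose (-3.2383, 4.9362, -5.4930)
step 4: θ'=-3.9930 (R=-1.2500) → pose (-3.2904, 3.2329, -3.9930)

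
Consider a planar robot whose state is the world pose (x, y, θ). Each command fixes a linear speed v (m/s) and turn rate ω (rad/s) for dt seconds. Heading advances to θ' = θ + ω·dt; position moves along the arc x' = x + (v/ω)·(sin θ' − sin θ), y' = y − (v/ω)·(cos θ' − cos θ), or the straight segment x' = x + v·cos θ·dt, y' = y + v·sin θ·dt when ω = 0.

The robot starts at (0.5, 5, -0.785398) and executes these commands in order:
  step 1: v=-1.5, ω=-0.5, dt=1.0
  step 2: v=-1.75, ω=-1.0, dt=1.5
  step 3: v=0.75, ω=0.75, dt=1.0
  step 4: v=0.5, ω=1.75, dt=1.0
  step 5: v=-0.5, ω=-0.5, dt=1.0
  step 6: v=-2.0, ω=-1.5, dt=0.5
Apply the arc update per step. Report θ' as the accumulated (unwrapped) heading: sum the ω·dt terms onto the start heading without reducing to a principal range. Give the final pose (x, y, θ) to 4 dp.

step 1: θ'=-1.2854 (R=3.0000) → pose (-0.2573, 6.2767, -1.2854)
step 2: θ'=-2.7854 (R=1.7500) → pose (0.8116, 8.4095, -2.7854)
step 3: θ'=-2.0354 (R=1.0000) → pose (0.2664, 7.9204, -2.0354)
step 4: θ'=-0.2854 (R=0.2857) → pose (0.4413, 7.5182, -0.2854)
step 5: θ'=-0.7854 (R=1.0000) → pose (0.0158, 7.7707, -0.7854)
step 6: θ'=-1.5354 (R=1.3333) → pose (-0.3739, 8.6663, -1.5354)

(-0.3739, 8.6663, -1.5354)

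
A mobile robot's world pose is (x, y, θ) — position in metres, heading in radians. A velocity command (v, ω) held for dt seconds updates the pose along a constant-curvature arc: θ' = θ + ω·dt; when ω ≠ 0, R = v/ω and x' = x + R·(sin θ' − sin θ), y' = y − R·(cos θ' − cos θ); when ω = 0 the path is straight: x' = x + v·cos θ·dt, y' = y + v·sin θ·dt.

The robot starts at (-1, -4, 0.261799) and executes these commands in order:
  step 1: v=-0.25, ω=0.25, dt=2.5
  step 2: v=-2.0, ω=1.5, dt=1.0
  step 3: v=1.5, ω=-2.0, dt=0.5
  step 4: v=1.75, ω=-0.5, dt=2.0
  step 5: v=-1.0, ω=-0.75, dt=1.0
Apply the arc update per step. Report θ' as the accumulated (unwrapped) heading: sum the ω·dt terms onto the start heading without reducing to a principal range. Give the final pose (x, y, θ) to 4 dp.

step 1: θ'=0.8868 (R=-1.0000) → pose (-1.5162, -4.3340, 0.8868)
step 2: θ'=2.3868 (R=-1.3333) → pose (-1.3963, -6.1478, 2.3868)
step 3: θ'=1.3868 (R=-0.7500) → pose (-1.6198, -5.4642, 1.3868)
step 4: θ'=0.3868 (R=-3.5000) → pose (0.5008, -2.8632, 0.3868)
step 5: θ'=-0.3632 (R=1.3333) → pose (-0.4759, -2.8747, -0.3632)

(-0.4759, -2.8747, -0.3632)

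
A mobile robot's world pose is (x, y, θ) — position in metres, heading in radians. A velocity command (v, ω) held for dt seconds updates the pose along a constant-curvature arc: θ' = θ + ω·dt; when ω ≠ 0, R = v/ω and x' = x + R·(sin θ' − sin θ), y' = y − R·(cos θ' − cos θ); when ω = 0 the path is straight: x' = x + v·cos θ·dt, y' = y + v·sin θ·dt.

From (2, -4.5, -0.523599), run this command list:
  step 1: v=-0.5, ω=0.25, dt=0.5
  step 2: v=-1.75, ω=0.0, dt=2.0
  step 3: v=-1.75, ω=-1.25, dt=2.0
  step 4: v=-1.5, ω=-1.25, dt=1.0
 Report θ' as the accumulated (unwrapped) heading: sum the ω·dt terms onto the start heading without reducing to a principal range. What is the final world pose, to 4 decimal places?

step 1: θ'=-0.3986 (R=-2.0000) → pose (1.7763, -4.3888, -0.3986)
step 2: θ'=-0.3986 (straight) → pose (-1.4494, -3.0304, -0.3986)
step 3: θ'=-2.8986 (R=1.4000) → pose (-1.2428, -0.3813, -2.8986)
step 4: θ'=-4.1486 (R=1.2000) → pose (0.0602, -0.9047, -4.1486)

(0.0602, -0.9047, -4.1486)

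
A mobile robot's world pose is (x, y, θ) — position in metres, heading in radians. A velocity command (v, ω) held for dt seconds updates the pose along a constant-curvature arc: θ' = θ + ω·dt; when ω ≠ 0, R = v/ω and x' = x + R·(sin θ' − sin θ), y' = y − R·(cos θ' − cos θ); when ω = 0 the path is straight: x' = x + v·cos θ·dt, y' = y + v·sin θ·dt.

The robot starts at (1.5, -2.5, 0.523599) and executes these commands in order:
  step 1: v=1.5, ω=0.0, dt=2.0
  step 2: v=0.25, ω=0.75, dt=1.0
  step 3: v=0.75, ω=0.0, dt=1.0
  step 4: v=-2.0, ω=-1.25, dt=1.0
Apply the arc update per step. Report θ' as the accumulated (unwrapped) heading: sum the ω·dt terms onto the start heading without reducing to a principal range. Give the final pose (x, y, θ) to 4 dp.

step 1: θ'=0.5236 (straight) → pose (4.0981, -1.0000, 0.5236)
step 2: θ'=1.2736 (R=0.3333) → pose (4.2501, -0.8089, 1.2736)
step 3: θ'=1.2736 (straight) → pose (4.4698, -0.0918, 1.2736)
step 4: θ'=0.0236 (R=1.6000) → pose (2.9777, -1.2228, 0.0236)

(2.9777, -1.2228, 0.0236)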